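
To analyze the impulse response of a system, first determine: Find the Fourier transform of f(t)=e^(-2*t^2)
The Fourier transform of a Gaussian e^(-a * t^2) is sqrt(pi/a) * e^(-omega^2/(4a)).
With a=2: F(omega)=sqrt(pi/2) * e^(-omega^2/8)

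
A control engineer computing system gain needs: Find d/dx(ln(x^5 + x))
Chain rule: d/dx[ln(u)] = u'/u where u = x^5+x
u' = 5x^4+1

Answer: (5x^4+1)/(x^5+x)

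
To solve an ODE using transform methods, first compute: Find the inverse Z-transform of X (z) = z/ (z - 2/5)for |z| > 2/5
Standard pair: z/(z-a) <-> a^n*u[n] for causal signals
With a=2/5: x[n]=(2/5)^n*u[n]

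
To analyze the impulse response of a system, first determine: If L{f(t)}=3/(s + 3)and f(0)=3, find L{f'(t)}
L{f'(t)} = s·F(s) - f(0) = 3s/(s + 3) - 3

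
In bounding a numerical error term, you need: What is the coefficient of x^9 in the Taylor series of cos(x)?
cos(x) has only even powers. Coefficient of x^9=0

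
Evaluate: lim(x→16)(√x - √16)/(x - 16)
Multiply by conjugate (√x + √16)/(√x + √16):
=(x - 16)/((x - 16)(√x + √16))=1/(√x + √16)
As x → 16: 1/(2√16)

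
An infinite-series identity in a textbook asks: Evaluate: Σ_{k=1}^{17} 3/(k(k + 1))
Partial fractions: 3/(k(k + 1))=3/k - 3/(k + 1)
Telescoping sum: 3(1 - 1/18)=3·17/18

Answer: 17/6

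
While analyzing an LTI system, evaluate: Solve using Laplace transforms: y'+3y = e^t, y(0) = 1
Take L: sY - 1+3Y = 1/(s-1)
Y(s+3) = 1/(s-1)+1
Y = 1/((s-1)(s+3))+1/(s+3)
Partial fractions: 1/((s-1)(s+3)) = (1/4)/(s-1) - (1/4)/(s+3)
So Y = (1/4)/(s-1)+(3/4)/(s+3)
Inverse Laplace transform (L^(-1){1/(s-1)} = e^t, L^(-1){1/(s+3)} = e^(-3t)):

Answer: y(t) = (1/4)·e^t+(3/4)·e^(-3t)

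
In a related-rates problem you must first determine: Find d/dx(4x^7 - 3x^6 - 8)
Power rule: d/dx(ax^n)=n·a·x^(n-1)
Term by term: 28·x^6 - 18·x^5

Answer: 28x^6 - 18x^5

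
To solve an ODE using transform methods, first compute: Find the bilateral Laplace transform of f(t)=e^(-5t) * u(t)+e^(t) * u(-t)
For e^(-5t) * u(t): L=1/(s+5), Re(s) > -5
For e^(t) * u(-t): L=-1/(s-1), Re(s) < 1
Combined: F(s)=1/(s+5)-1/(s-1), -5 < Re(s) < 1

Answer: 1/(s+5)-1/(s-1), ROC: -5 < Re(s) < 1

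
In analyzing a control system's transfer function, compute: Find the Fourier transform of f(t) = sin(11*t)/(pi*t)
sin(W * t)/(pi * t)=(W/pi) * sinc(W * t/pi) is the impulse response of the ideal low-pass filter with cutoff W (here W=11).
Its Fourier transform is a rectangular function:
F(omega)=1 for |omega| < 11, 0 otherwise

Answer: rect(omega/22) [i.e., 1 for |omega| < 11, 0 otherwise]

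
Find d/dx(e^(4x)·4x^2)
Product rule: (fg)' = f'g + fg'
f = e^(4x), f' = 4·e^(4x)
g = 4x^2, g' = 8x

Answer: 16·e^(4x)·x^2 + 8·e^(4x)·x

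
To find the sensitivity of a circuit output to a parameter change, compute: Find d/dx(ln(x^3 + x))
Chain rule: d/dx[ln(u)]=u'/u where u=x^3 + x
u'=3x^2 + 1

Answer: (3x^2 + 1)/(x^3 + x)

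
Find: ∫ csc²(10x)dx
Since d/dx[-cot(10x)] = 10csc²(10x), integral = -cot(10x)/10 + C

Answer: (-1/10)cot(10x) + C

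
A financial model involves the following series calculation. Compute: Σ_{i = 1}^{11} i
Using formula: Σ i^1 = n(n+1)/2 = 11·12/2 = 66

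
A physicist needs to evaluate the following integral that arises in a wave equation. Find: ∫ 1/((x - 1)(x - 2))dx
Partial fractions: 1/((x-1)(x-2))=A/(x-1)+B/(x-2)
A=-1, B=1
∫ [-1· 1/(x-1)+1· 1/(x-2)] dx
=(1)[ln|x-2| - ln|x-1|]+C

Answer: ln|(x-2)/(x-1)|+C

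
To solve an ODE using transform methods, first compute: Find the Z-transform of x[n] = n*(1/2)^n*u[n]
Using the property Z{n*a^n*u[n]}=az/(z-a)^2
With a=1/2: X(z)=(1/2)z/(z - 1/2)^2, |z| > 1/2

Answer: (1/2)z/(z - 1/2)^2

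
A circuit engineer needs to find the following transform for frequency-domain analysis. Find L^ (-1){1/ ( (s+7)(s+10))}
Partial fractions: 1/((s + 7)(s + 10)) = A/(s + 7) + B/(s + 10)
Cover-up: A = 1/(s + 10)|_{s = -7} = 1/3; B = 1/(s + 7)|_{s = -10} = -1/3
L^(-1) = (1/3)e^(-7t) - (1/3)e^(-10t)

Answer: (1/3)(e^(-7t) - e^(-10t))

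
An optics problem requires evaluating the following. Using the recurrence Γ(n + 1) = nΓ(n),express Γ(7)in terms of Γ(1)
Γ(7) = 6Γ(6) = 6·5Γ(5) = ... = 6!·Γ(1) = 720·Γ(1)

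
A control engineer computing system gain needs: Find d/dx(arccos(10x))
d/dx[arccos(u)] = -u'/√(1-u²), u = 10x, u' = 10

Answer: -10/√(1-100x²)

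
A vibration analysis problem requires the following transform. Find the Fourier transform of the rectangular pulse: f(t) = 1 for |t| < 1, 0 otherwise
F(omega)=integral from -1 to 1 of e^(-j*omega*t) dt
=2*sin(1*omega)/omega=2*sinc(1*omega/pi)

Answer: 2*sin(1*omega)/omega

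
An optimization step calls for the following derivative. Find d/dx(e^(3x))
Chain rule: d/dx[e^u]=e^u · u' where u=3x
u'=3

Answer: 3·e^(3x)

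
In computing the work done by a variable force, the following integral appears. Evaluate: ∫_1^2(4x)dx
Step 1: Find antiderivative F(x)=2x^2
Step 2: F(2) - F(1)=8 - (2)=6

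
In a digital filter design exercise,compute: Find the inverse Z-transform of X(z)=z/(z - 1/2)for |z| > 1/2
Standard pair: z/(z-a) <-> a^n * u[n] for causal signals
With a = 1/2: x[n] = (1/2)^n * u[n]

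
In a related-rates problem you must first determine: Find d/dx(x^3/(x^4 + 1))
Quotient rule: (f/g)'=(f'g - fg')/g²
f=x^3, f'=3x^2
g=x^4 + 1, g'=4x^3

Answer: (3x^2·(x^4 + 1) - 4x^6)/(x^4 + 1)²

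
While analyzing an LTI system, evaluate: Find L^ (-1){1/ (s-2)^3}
L^(-1){1/(s-a)^n} = t^(n-1)·e^(at)/(n-1)!
Here a = 2, n = 3: t^2·e^(2t)/2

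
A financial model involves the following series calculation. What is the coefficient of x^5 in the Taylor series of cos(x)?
cos(x) has only even powers. Coefficient of x^5=0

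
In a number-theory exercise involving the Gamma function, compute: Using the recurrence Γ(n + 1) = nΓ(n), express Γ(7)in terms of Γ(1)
Γ(7) = 6Γ(6) = 6·5Γ(5) = ... = 6!·Γ(1) = 720·Γ(1)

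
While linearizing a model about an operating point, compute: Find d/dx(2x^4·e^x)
Product rule: (fg)' = f'g+fg'
f = 2x^4, f' = 8x^3
g = e^x, g' = e^x

Answer: 8x^3·e^x+2x^4·e^x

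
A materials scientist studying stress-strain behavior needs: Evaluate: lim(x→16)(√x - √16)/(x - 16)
Multiply by conjugate (√x + √16)/(√x + √16):
=(x - 16)/((x - 16)(√x + √16))=1/(√x + √16)
As x → 16: 1/(2√16)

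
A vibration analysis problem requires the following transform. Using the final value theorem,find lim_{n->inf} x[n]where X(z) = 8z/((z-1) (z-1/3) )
Final value theorem: lim x[n] = lim_{z->1} (z-1)*X(z)
(z-1)*X(z) = 8z/(z-1/3)
As z->1: 8/(1-1/3) = 8/(2/3) = 12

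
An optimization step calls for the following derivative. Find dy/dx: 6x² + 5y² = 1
Differentiate: 12x+10y·(dy/dx) = 0
dy/dx = -12x/(10y) = -(6/5)·(x/y)

Answer: dy/dx = -(6/5)·(x/y)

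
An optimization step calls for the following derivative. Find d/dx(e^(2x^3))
Chain rule: d/dx[e^u] = e^u · u' where u = 2x^3
u' = 6x^2

Answer: 6x^2·e^(2x^3)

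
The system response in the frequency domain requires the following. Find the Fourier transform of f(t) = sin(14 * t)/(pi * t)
sin(W * t)/(pi * t) = (W/pi) * sinc(W * t/pi) is the impulse response of the ideal low-pass filter with cutoff W (here W = 14).
Its Fourier transform is a rectangular function:
F(omega) = 1 for |omega| < 14, 0 otherwise

Answer: rect(omega/28) [i.e., 1 for |omega| < 14, 0 otherwise]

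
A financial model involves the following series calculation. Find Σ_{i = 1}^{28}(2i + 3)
=2·Σ i+3·28=2·406+84=896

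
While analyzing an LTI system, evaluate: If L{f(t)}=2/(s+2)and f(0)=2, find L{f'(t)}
L{f'(t)}=s·F(s) - f(0)=2s/(s+2)-2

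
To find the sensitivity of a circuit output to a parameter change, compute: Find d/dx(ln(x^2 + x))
Chain rule: d/dx[ln(u)] = u'/u where u = x^2 + x
u' = 2x + 1

Answer: (2x + 1)/(x^2 + x)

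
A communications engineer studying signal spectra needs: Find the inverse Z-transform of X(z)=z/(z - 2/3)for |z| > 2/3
Standard pair: z/(z-a) <-> a^n*u[n] for causal signals
With a = 2/3: x[n] = (2/3)^n*u[n]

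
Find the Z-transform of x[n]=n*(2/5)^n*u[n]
Using the property Z{n * a^n * u[n]} = az/(z-a)^2
With a = 2/5: X(z) = (2/5)z/(z - 2/5)^2, |z| > 2/5

Answer: (2/5)z/(z - 2/5)^2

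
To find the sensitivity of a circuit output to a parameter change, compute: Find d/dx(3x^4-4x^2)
Power rule: d/dx(ax^n) = n·a·x^(n-1)
Term by term: 12·x^3 - 8·x

Answer: 12x^3 - 8x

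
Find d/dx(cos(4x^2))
Chain rule: d/dx[cos(u)] = -sin(u)·u' where u = 4x^2
u' = 8x

Answer: -8x·sin(4x^2)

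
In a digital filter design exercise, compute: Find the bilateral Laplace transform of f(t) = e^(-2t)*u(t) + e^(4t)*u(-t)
For e^(-2t) * u(t): L=1/(s + 2), Re(s) > -2
For e^(4t) * u(-t): L=-1/(s-4), Re(s) < 4
Combined: F(s)=1/(s + 2) - 1/(s-4), -2 < Re(s) < 4

Answer: 1/(s + 2) - 1/(s-4), ROC: -2 < Re(s) < 4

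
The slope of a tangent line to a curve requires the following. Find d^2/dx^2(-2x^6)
Apply power rule 2 times:
d^1: -12x^5
d^2: -60x^4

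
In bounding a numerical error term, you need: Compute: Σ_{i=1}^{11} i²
Using formula: Σ i^2=n(n + 1)(2n + 1)/6=11·12·23/6=506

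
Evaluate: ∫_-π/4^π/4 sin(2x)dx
Antiderivative: -cos(2x)/2
Evaluate at bounds: [-cos(2·π/4)/2] - [-cos(2·-π/4)/2]
=(-(0)+(0))/2=0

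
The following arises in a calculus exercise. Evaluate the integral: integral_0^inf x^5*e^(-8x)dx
This is a Gamma integral. Substitute u = 8x (du = 8 dx):
integral_0^inf x^5 * e^(-8x) dx = (1/8^6) integral_0^inf u^5 * e^(-u) du
= Gamma(6)/8^6 = 5!/8^6 = 120/262144

Answer: 15/32768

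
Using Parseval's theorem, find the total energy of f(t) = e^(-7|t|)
Parseval's theorem: E=integral |f(t)|^2 dt=(1/2pi) integral |F(omega)|^2 domega
E=integral_{-inf}^{inf} e^(-14|t|) dt=2 * integral_0^inf e^(-14t) dt=2/(2 * 7)=1/7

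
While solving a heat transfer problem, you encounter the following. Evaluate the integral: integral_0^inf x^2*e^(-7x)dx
This is a Gamma integral. Substitute u=7x (du=7 dx):
integral_0^inf x^2 * e^(-7x) dx=(1/7^3) integral_0^inf u^2 * e^(-u) du
=Gamma(3)/7^3=2!/7^3=2/343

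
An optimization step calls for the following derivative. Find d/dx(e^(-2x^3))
Chain rule: d/dx[e^u] = e^u · u' where u = -2x^3
u' = -6x^2

Answer: -6x^2·e^(-2x^3)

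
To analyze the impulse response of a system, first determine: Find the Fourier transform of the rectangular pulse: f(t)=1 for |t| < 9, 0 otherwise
F(omega)=integral from -9 to 9 of e^(-j * omega * t) dt
=2 * sin(9 * omega)/omega=18 * sinc(9 * omega/pi)

Answer: 2 * sin(9 * omega)/omega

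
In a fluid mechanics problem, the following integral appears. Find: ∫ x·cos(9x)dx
By parts: u = x, dv = cos(9x) dx
du = dx, v = sin(9x)/9
= x·sin(9x)/9+cos(9x)/9²+C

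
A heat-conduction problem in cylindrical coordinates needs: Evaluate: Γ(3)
Γ(n) = (n-1)! for positive integers
Γ(3) = 2! = 2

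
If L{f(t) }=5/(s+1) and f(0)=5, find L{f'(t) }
L{f'(t)} = s·F(s) - f(0) = 5s/(s + 1) - 5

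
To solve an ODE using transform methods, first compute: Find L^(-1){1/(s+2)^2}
L^(-1){1/(s-a)^n} = t^(n-1)·e^(at)/(n-1)!
Here a = -2, n = 2: t^1·e^(-2t)/1

Answer: t·e^(-2t)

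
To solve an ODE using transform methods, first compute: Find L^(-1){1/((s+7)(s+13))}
Partial fractions: 1/((s + 7)(s + 13))=A/(s + 7) + B/(s + 13)
Cover-up: A=1/(s + 13)|_{s=-7}=1/6; B=1/(s + 7)|_{s=-13}=-1/6
L^(-1)=(1/6)e^(-7t) - (1/6)e^(-13t)

Answer: (1/6)(e^(-7t) - e^(-13t))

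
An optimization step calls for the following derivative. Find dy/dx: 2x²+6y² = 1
Differentiate: 4x + 12y·(dy/dx)=0
dy/dx=-4x/(12y)=-(1/3)·(x/y)

Answer: dy/dx=-(1/3)·(x/y)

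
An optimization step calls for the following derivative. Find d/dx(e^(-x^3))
Chain rule: d/dx[e^u]=e^u · u' where u=-x^3
u'=-3x^2

Answer: -3x^2·e^(-x^3)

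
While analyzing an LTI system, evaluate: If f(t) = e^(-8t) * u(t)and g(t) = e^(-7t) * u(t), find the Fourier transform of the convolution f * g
By the convolution theorem: F{f*g} = F(omega)*G(omega)
F(omega) = 1/(8 + j*omega), G(omega) = 1/(7 + j*omega)
F{f*g} = 1/((8 + j*omega)(7 + j*omega))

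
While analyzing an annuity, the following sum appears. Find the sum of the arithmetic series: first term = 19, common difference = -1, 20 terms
Last term: a_n = 19 + (20 - 1)·-1 = 0
Sum = n(a_1 + a_n)/2 = 20(19 + 0)/2 = 190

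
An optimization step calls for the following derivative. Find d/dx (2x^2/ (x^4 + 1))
Quotient rule: (f/g)'=(f'g - fg')/g²
f=2x^2, f'=4x
g=x^4 + 1, g'=4x^3

Answer: (4x·(x^4 + 1) - 8x^5)/(x^4 + 1)²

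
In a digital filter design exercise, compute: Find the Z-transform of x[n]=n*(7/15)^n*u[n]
Using the property Z{n * a^n * u[n]} = az/(z-a)^2
With a = 7/15: X(z) = (7/15)z/(z - 7/15)^2, |z| > 7/15

Answer: (7/15)z/(z - 7/15)^2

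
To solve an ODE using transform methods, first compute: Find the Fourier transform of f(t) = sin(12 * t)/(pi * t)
sin(W*t)/(pi*t) = (W/pi)*sinc(W*t/pi) is the impulse response of the ideal low-pass filter with cutoff W (here W = 12).
Its Fourier transform is a rectangular function:
F(omega) = 1 for |omega| < 12, 0 otherwise

Answer: rect(omega/24) [i.e., 1 for |omega| < 12, 0 otherwise]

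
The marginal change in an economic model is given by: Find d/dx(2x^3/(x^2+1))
Quotient rule: (f/g)' = (f'g - fg')/g²
f = 2x^3, f' = 6x^2
g = x^2+1, g' = 2x

Answer: (6x^2·(x^2+1)-4x^4)/(x^2+1)²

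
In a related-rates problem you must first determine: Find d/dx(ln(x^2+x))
Chain rule: d/dx[ln(u)]=u'/u where u=x^2 + x
u'=2x + 1

Answer: (2x + 1)/(x^2 + x)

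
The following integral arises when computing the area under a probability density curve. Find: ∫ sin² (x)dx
Using identity sin²(u) = (1 - cos(2u))/2:
∫ (1 - cos(2x))/2 dx = x/2 - sin(2x)/4 + C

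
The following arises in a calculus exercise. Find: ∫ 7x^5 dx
Using power rule: ∫ 7x^5 dx = 7/6 x^6+C = (7/6)x^6+C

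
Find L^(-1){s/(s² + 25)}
L^(-1){s/(s²+w²)} = cos(wt)
Here w = 5

Answer: cos(5t)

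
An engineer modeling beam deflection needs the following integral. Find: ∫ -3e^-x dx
Since d/dx[e^-x] = - e^-x, we get 3e^-x+C

Answer: 3e^-x+C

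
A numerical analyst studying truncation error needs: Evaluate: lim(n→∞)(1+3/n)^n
This is the definition of e^3: lim(1+3/n)^n = e^3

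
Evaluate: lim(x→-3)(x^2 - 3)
Polynomial is continuous, so substitute x=-3:
1·(-3)^2-3=6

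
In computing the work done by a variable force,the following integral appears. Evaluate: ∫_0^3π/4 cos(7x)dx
Antiderivative: sin(7x)/7
Evaluate at bounds: [sin(7·3π/4)/7] - [sin(7·0)/7]
=((-√2/2) - (0))/7=-√2/14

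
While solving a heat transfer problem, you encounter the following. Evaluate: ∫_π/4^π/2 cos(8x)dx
Antiderivative: sin(8x)/8
Evaluate at bounds: [sin(8·π/2)/8] - [sin(8·π/4)/8]
= ((0) - (0))/8 = 0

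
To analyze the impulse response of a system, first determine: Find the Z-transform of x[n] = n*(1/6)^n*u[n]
Using the property Z{n*a^n*u[n]}=az/(z-a)^2
With a=1/6: X(z)=(1/6)z/(z - 1/6)^2, |z| > 1/6

Answer: (1/6)z/(z - 1/6)^2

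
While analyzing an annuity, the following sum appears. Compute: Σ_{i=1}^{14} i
Using formula: Σ i^1=n(n + 1)/2=14·15/2=105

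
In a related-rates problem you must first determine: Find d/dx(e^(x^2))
Chain rule: d/dx[e^u]=e^u · u' where u=x^2
u'=2x

Answer: 2x·e^(x^2)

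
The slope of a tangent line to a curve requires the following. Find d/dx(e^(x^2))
Chain rule: d/dx[e^u]=e^u · u' where u=x^2
u'=2x

Answer: 2x·e^(x^2)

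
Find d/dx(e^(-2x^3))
Chain rule: d/dx[e^u]=e^u · u' where u=-2x^3
u'=-6x^2

Answer: -6x^2·e^(-2x^3)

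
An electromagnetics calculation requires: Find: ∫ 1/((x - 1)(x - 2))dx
Partial fractions: 1/((x-1)(x-2)) = A/(x-1) + B/(x-2)
A = -1, B = 1
∫ [-1· 1/(x-1) + 1· 1/(x-2)] dx
= (1)[ln|x-2| - ln|x-1|] + C

Answer: ln|(x-2)/(x-1)| + C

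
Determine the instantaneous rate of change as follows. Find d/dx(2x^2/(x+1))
Quotient rule: (f/g)' = (f'g - fg')/g²
f = 2x^2, f' = 4x
g = x+1, g' = 1

Answer: (4x·(x+1)-2x^2)/(x+1)²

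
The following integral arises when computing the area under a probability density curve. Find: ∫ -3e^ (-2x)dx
Since d/dx[e^(-2x)] = -2e^(-2x), we get 3/2 e^(-2x)+C

Answer: (3/2)e^(-2x)+C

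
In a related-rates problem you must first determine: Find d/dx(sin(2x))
Chain rule: d/dx[sin(u)] = cos(u)·u' where u = 2x
u' = 2

Answer: 2·cos(2x)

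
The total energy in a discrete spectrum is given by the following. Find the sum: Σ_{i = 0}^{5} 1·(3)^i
Geometric series: S=a(1 - r^n)/(1 - r)
a=1, r=3, n=6
S=1(1-729)/-2=364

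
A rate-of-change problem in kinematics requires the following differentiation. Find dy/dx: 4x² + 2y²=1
Differentiate: 8x+4y·(dy/dx)=0
dy/dx=-8x/(4y)=-2·(x/y)

Answer: dy/dx=-2·(x/y)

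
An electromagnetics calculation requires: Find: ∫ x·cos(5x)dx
By parts: u=x, dv=cos(5x) dx
du=dx, v=sin(5x)/5
=x·sin(5x)/5 + cos(5x)/5² + C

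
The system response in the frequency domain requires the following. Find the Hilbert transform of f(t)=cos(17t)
The Hilbert transform shifts each frequency component by -pi/2.
H{cos(wt)}=sin(wt)
With w=17: H{cos(17t)}=sin(17t)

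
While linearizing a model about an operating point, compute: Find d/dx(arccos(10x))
d/dx[arccos(u)] = -u'/√(1-u²), u = 10x, u' = 10

Answer: -10/√(1-100x²)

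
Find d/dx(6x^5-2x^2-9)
Power rule: d/dx(ax^n)=n·a·x^(n-1)
Term by term: 30·x^4-4·x

Answer: 30x^4-4x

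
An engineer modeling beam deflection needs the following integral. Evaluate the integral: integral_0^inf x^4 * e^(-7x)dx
This is a Gamma integral. Substitute u=7x (du=7 dx):
integral_0^inf x^4*e^(-7x) dx=(1/7^5) integral_0^inf u^4*e^(-u) du
=Gamma(5)/7^5=4!/7^5=24/16807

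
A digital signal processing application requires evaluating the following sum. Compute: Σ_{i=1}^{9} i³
Using formula: Σ i^3=[n(n+1)/2]²=[9·10/2]²=2025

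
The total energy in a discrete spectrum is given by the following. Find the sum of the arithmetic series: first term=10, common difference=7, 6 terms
Last term: a_n=10+(6-1)·7=45
Sum=n(a_1+a_n)/2=6(10+45)/2=165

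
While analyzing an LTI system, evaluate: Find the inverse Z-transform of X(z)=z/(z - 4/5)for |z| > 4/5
Standard pair: z/(z-a) <-> a^n*u[n] for causal signals
With a=4/5: x[n]=(4/5)^n*u[n]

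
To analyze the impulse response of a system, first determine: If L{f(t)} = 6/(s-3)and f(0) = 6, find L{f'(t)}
L{f'(t)}=s·F(s) - f(0)=6s/(s-3)-6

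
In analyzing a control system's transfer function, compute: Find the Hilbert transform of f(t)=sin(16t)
The Hilbert transform shifts each frequency component by -pi/2.
H{sin(wt)} = -cos(wt)
With w = 16: H{sin(16t)} = -cos(16t)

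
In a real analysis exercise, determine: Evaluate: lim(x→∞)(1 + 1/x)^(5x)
Rewrite as [(1+1/x)^x]^5.
lim(1+1/x)^x = e^1, so limit = (e^1)^5 = e^5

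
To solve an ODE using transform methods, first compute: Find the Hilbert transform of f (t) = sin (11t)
The Hilbert transform shifts each frequency component by -pi/2.
H{sin(wt)}=-cos(wt)
With w=11: H{sin(11t)}=-cos(11t)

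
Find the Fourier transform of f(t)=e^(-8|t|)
Using the standard pair: F{e^(-a|t|)}=2a/(a^2+omega^2)
With a=8: F(omega)=16/(64+omega^2)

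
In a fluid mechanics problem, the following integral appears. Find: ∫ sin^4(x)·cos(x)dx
Let u = sin(x), du = cos(x) dx
∫ u^4 du = u^5/5 + C

Answer: sin^5(x)/5 + C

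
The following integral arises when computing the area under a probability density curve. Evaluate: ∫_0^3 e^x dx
Antiderivative: e^x
Evaluate: (e^3 - 1)

Answer: e^3 - 1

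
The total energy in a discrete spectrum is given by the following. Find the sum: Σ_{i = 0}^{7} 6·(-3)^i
Geometric series: S = a(1 - r^n)/(1 - r)
a = 6, r = -3, n = 8
S = 6(1 - 6561)/4 = -9840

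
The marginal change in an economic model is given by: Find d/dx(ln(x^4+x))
Chain rule: d/dx[ln(u)] = u'/u where u = x^4 + x
u' = 4x^3 + 1

Answer: (4x^3 + 1)/(x^4 + x)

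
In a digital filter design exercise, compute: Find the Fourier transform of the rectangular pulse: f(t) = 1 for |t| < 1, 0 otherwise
F(omega) = integral from -1 to 1 of e^(-j * omega * t) dt
= 2 * sin(1 * omega)/omega = 2 * sinc(1 * omega/pi)

Answer: 2 * sin(1 * omega)/omega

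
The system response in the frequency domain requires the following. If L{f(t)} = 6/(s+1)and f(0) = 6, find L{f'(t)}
L{f'(t)}=s·F(s) - f(0)=6s/(s+1)-6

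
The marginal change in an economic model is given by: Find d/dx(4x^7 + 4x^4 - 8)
Power rule: d/dx(ax^n) = n·a·x^(n-1)
Term by term: 28·x^6 + 16·x^3

Answer: 28x^6 + 16x^3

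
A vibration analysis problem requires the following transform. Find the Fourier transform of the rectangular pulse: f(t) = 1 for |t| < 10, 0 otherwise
F(omega) = integral from -10 to 10 of e^(-j * omega * t) dt
= 2 * sin(10 * omega)/omega = 20 * sinc(10 * omega/pi)

Answer: 2 * sin(10 * omega)/omega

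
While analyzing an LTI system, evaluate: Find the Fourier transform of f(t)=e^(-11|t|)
Using the standard pair: F{e^(-a|t|)} = 2a/(a^2+omega^2)
With a = 11: F(omega) = 22/(121+omega^2)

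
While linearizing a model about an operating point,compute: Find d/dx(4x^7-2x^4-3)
Power rule: d/dx(ax^n) = n·a·x^(n-1)
Term by term: 28·x^6 - 8·x^3

Answer: 28x^6 - 8x^3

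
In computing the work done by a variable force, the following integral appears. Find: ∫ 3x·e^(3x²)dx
Let u = 3x², du = 6x dx
∫ (1/2)e^u du = e^u/2+C

Answer: e^(3x²)/2+C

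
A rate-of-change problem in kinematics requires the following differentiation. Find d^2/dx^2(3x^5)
Apply power rule 2 times:
d^1: 15x^4
d^2: 60x^3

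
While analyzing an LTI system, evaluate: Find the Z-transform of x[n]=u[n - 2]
Using the time-shift property: Z{u[n-2]}=z^(-2) * z/(z-1)
=z^(-1)/(z-1)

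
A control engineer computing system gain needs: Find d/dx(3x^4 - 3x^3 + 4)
Power rule: d/dx(ax^n)=n·a·x^(n-1)
Term by term: 12·x^3 - 9·x^2

Answer: 12x^3 - 9x^2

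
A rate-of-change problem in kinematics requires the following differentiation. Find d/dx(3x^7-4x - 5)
Power rule: d/dx(ax^n)=n·a·x^(n-1)
Term by term: 21·x^6-4

Answer: 21x^6-4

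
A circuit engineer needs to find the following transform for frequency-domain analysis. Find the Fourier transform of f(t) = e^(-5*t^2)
The Fourier transform of a Gaussian e^(-a * t^2) is sqrt(pi/a) * e^(-omega^2/(4a)).
With a = 5: F(omega) = sqrt(pi/5) * e^(-omega^2/20)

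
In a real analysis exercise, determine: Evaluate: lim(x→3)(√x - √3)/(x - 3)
Multiply by conjugate (√x+√3)/(√x+√3):
=(x - 3)/((x - 3)(√x+√3))=1/(√x+√3)
As x → 3: 1/(2√3)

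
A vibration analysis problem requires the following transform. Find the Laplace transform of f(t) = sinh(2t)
L{sinh(at)}=a/(s²-a²)
L{sinh(2t)}=2/(s²-4)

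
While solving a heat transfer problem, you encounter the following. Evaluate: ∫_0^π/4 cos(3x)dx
Antiderivative: sin(3x)/3
Evaluate at bounds: [sin(3·π/4)/3] - [sin(3·0)/3]
= ((√2/2) - (0))/3 = √2/6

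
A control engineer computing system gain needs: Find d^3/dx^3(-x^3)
Apply power rule 3 times:
d^1: -3x^2
d^2: -6x
d^3: -6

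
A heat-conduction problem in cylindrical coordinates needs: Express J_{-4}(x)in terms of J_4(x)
For integer n: J_{-n}(x)=(-1)^n J_n(x)
With n=4: J_{-4}(x)=(-1)^4 J_4(x)=J_4(x)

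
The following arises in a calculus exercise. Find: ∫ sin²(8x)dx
Using identity sin²(u)=(1 - cos(2u))/2:
∫ (1 - cos(16x))/2 dx=x/2 - sin(16x)/32 + C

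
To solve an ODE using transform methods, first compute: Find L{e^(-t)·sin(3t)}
First shifting: L{e^(at)f(t)} = F(s-a)
L{sin(3t)} = 3/(s²+9)
Shift: 3/((s+1)²+9)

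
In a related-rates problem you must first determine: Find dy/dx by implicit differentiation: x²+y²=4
Differentiate both sides: 2x + 2y·(dy/dx)=0
Solve: dy/dx=-2x/(2y)=-x/y

Answer: dy/dx=-x/y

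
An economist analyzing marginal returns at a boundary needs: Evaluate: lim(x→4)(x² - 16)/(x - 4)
Factor: (x² - 16) = (x-4)(x + 4)
Cancel (x-4): lim(x→4) (x + 4) = 8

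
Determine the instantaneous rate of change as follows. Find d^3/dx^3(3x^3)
Apply power rule 3 times:
d^1: 9x^2
d^2: 18x
d^3: 18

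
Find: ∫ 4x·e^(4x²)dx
Let u = 4x², du = 8x dx
∫ (1/2)e^u du = e^u/2 + C

Answer: e^(4x²)/2 + C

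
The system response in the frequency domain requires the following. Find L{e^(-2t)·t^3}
First shifting: L{e^(at)f(t)}=F(s-a)
L{t^3}=6/s^4
Shift s → s + 2: 6/(s + 2)^4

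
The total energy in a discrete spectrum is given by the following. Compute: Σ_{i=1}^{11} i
Using formula: Σ i^1=n(n+1)/2=11·12/2=66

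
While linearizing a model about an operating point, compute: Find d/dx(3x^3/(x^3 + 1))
Quotient rule: (f/g)'=(f'g - fg')/g²
f=3x^3, f'=9x^2
g=x^3 + 1, g'=3x^2

Answer: (9x^2·(x^3 + 1) - 9x^5)/(x^3 + 1)²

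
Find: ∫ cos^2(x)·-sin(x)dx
Let u = cos(x), du = -sin(x) dx
∫ u^2 du = u^3/3+C

Answer: cos^3(x)/3+C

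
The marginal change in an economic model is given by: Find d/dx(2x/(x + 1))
Quotient rule: (f/g)' = (f'g - fg')/g²
f = 2x, f' = 2
g = x + 1, g' = 1

Answer: (2·(x + 1) - 2x)/(x + 1)²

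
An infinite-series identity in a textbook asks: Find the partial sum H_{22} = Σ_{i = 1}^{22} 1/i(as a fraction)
H_22=1 + 1/2 + 1/3 + ... + 1/22
=19093197/5173168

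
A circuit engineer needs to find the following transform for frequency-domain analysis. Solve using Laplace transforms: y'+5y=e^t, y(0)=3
Take L: sY - 3+5Y=1/(s-1)
Y(s+5)=1/(s-1)+3
Y=1/((s-1)(s+5))+3/(s+5)
Partial fractions: 1/((s-1)(s+5))=(1/6)/(s-1) - (1/6)/(s+5)
So Y=(1/6)/(s-1)+(17/6)/(s+5)
Inverse Laplace transform (L^(-1){1/(s-1)}=e^t, L^(-1){1/(s+5)}=e^(-5t)):

Answer: y(t)=(1/6)·e^t+(17/6)·e^(-5t)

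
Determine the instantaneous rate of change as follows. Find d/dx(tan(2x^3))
Chain rule: d/dx[tan(u)]=sec²(u)·u' where u=2x^3
u'=6x^2

Answer: 6x^2·sec²(2x^3)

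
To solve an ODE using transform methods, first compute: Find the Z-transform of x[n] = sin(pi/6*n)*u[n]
Z{sin(w0 * n) * u[n]} = z * sin(w0)/(z^2-2z * cos(w0)+1)
With w0 = pi/6: X(z) = z * sin(pi/6)/(z^2-2z * cos(pi/6)+1)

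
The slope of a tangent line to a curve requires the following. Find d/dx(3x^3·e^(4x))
Product rule: (fg)' = f'g+fg'
f = 3x^3, f' = 9x^2
g = e^(4x), g' = 4·e^(4x)

Answer: 9x^2·e^(4x)+12x^3·e^(4x)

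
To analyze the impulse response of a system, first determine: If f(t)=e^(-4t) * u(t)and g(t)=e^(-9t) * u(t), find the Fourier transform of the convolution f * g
By the convolution theorem: F{f * g}=F(omega) * G(omega)
F(omega)=1/(4 + j * omega), G(omega)=1/(9 + j * omega)
F{f * g}=1/((4 + j * omega)(9 + j * omega))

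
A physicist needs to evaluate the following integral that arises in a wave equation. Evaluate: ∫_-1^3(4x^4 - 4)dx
Step 1: Find antiderivative F(x) = (4/5)x^5-4x
Step 2: F(3) - F(-1) = 912/5 - (16/5) = 896/5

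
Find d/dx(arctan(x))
d/dx[arctan(u)] = u'/(1 + u²), u = x, u' = 1

Answer: 1/(1 + x²)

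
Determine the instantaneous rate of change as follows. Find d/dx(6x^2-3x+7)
Power rule: d/dx(ax^n)=n·a·x^(n-1)
Term by term: 12·x - 3

Answer: 12x - 3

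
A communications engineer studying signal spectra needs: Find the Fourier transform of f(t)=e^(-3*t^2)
The Fourier transform of a Gaussian e^(-a * t^2) is sqrt(pi/a) * e^(-omega^2/(4a)).
With a = 3: F(omega) = sqrt(pi/3) * e^(-omega^2/12)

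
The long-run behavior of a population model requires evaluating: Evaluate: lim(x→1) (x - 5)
Polynomial is continuous, so substitute x = 1:
1·1 - 5 = -4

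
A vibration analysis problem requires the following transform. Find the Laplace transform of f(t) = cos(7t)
L{cos(wt)} = s/(s²+w²)
L{cos(7t)} = s/(s²+49)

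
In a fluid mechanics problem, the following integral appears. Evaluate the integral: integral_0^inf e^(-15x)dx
integral_0^inf e^(-15x) dx = [-1/15 * e^(-15x)]_0^inf
= 0 - (-1/15) = 1/15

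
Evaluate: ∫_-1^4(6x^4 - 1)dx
Step 1: Find antiderivative F(x)=(6/5)x^5 - x
Step 2: F(4) - F(-1)=6124/5 - (-1/5)=1225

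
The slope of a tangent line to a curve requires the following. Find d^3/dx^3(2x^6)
Apply power rule 3 times:
d^1: 12x^5
d^2: 60x^4
d^3: 240x^3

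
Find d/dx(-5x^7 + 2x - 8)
Power rule: d/dx(ax^n)=n·a·x^(n-1)
Term by term: -35·x^6+2

Answer: -35x^6+2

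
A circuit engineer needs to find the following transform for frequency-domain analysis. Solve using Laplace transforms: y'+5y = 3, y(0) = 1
Take L of both sides: sY(s) - 1 + 5Y(s)=3/s
Y(s)(s + 5)=3/s + 1
Y(s)=3/(s(s + 5)) + 1/(s + 5)
Partial fractions: 3/(s(s + 5))=(3/5)/s - (3/5)/(s + 5)
So Y(s)=(3/5)/s + (2/5)/(s + 5)
Inverse transform (L^(-1){1/s}=1, L^(-1){1/(s + 5)}=e^(-5t)):

Answer: y(t)=3/5 + (2/5)·e^(-5t)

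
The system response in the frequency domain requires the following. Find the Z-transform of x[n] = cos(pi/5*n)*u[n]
Z{cos(w0*n)*u[n]}=z(z - cos(w0))/(z^2 - 2z*cos(w0) + 1)
With w0=pi/5: X(z)=z(z - cos(pi/5))/(z^2 - 2z*cos(pi/5) + 1)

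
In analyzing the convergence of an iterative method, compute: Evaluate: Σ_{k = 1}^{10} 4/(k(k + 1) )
Partial fractions: 4/(k(k+1)) = 4/k - 4/(k+1)
Telescoping sum: 4(1-1/11) = 4·10/11

Answer: 40/11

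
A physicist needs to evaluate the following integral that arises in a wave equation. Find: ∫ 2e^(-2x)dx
Since d/dx[e^(-2x)]=-2e^(-2x), we get -1 e^(-2x) + C

Answer: -e^(-2x) + C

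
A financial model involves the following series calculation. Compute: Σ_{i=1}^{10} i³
Using formula: Σ i^3 = [n(n+1)/2]² = [10·11/2]² = 3025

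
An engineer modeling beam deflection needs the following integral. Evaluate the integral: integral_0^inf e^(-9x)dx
integral_0^inf e^(-9x) dx=[-1/9 * e^(-9x)]_0^inf
=0 - (-1/9)=1/9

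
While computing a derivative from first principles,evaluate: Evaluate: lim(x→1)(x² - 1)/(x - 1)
Factor: (x² - 1) = (x-1)(x + 1)
Cancel (x-1): lim(x→1) (x + 1) = 2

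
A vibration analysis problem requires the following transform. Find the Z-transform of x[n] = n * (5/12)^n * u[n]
Using the property Z{n * a^n * u[n]} = az/(z-a)^2
With a = 5/12: X(z) = (5/12)z/(z - 5/12)^2, |z| > 5/12

Answer: (5/12)z/(z - 5/12)^2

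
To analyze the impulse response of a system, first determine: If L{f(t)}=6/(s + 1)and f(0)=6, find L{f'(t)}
L{f'(t)} = s·F(s) - f(0) = 6s/(s + 1) - 6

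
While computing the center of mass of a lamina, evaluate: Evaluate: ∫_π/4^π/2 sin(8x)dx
Antiderivative: -cos(8x)/8
Evaluate at bounds: [-cos(8·π/2)/8] - [-cos(8·π/4)/8]
= (-(1)+(1))/8 = 0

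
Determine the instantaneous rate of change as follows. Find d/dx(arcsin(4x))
d/dx[arcsin(u)] = u'/√(1-u²), u = 4x, u' = 4

Answer: 4/√(1-16x²)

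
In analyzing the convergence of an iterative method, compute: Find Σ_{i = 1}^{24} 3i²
=3·n(n + 1)(2n + 1)/6=3·24·25·49/6=14700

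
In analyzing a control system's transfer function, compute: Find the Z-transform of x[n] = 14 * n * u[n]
Z{n * u[n]} = z/(z-1)^2
By linearity: Z{14 * n * u[n]} = 14z/(z-1)^2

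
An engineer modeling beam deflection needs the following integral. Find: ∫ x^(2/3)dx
Power rule: ∫ x^(2/3) dx=x^(5/3)/(5/3)+C

Answer: (3/5)·x^(5/3)+C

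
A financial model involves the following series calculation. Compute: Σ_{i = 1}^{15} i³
Using formula: Σ i^3=[n(n+1)/2]²=[15·16/2]²=14400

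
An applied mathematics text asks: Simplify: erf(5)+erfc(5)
By definition erfc(x)=1 - erf(x)
erf(5)+erfc(5)=erf(5)+1 - erf(5)=1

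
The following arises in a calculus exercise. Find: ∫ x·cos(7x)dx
By parts: u=x, dv=cos(7x) dx
du=dx, v=sin(7x)/7
=x·sin(7x)/7+cos(7x)/7²+C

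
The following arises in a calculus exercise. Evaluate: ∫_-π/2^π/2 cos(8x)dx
Antiderivative: sin(8x)/8
Evaluate at bounds: [sin(8·π/2)/8] - [sin(8·-π/2)/8]
= ((0) - (0))/8 = 0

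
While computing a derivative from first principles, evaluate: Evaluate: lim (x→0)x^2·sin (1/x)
Squeeze theorem: -|x^2| ≤ x^2·sin(1/x) ≤ |x^2|
Since x^2 → 0 as x → 0, by squeeze theorem the limit is 0

Answer: 0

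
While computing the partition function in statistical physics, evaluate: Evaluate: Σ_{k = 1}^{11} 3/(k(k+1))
Partial fractions: 3/(k(k + 1))=3/k - 3/(k + 1)
Telescoping sum: 3(1 - 1/12)=3·11/12

Answer: 11/4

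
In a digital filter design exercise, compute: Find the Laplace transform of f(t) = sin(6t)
L{sin(wt)} = w/(s²+w²)
L{sin(6t)} = 6/(s²+36)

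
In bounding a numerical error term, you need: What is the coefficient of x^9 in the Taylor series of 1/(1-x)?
1/(1-x) = Σ x^n for |x|<1
All coefficients are 1

Answer: 1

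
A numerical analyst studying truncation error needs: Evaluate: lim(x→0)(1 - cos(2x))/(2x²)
Using 1-cos(u) ≈ u²/2 for small u:
(1-cos(2x)) ≈ (2x)²/2=4x²/2
So limit=4/(2·2)=1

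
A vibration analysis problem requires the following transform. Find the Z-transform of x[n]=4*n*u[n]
Z{n * u[n]} = z/(z-1)^2
By linearity: Z{4 * n * u[n]} = 4z/(z-1)^2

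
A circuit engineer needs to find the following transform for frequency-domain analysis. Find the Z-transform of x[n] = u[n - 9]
Using the time-shift property: Z{u[n-9]}=z^(-9)*z/(z-1)
=z^(-8)/(z-1)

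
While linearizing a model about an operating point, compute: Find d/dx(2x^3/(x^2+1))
Quotient rule: (f/g)'=(f'g - fg')/g²
f=2x^3, f'=6x^2
g=x^2 + 1, g'=2x

Answer: (6x^2·(x^2 + 1) - 4x^4)/(x^2 + 1)²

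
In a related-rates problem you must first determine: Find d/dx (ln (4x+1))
Chain rule: d/dx[ln(u)] = u'/u where u = 4x+1
u' = 4

Answer: (4)/(4x+1)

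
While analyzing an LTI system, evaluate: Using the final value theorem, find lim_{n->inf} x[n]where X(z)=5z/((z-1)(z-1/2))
Final value theorem: lim x[n] = lim_{z->1} (z-1)*X(z)
(z-1)*X(z) = 5z/(z-1/2)
As z->1: 5/(1-1/2) = 5/(1/2) = 10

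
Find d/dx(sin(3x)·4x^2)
Product rule: (fg)'=f'g + fg'
f=sin(3x), f'=3·cos(3x)
g=4x^2, g'=8x

Answer: 12·cos(3x)·x^2 + 8·sin(3x)·x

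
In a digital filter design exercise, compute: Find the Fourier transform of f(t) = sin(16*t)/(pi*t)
sin(W*t)/(pi*t)=(W/pi)*sinc(W*t/pi) is the impulse response of the ideal low-pass filter with cutoff W (here W=16).
Its Fourier transform is a rectangular function:
F(omega)=1 for |omega| < 16, 0 otherwise

Answer: rect(omega/32) [i.e., 1 for |omega| < 16, 0 otherwise]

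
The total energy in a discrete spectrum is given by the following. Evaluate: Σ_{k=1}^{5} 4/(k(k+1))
Partial fractions: 4/(k(k+1))=4/k - 4/(k+1)
Telescoping sum: 4(1-1/6)=4·5/6

Answer: 10/3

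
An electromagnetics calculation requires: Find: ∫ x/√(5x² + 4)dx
Let u = 5x² + 4, du = 10x dx
∫ (1/10)·u^(-1/2) du = √u/5 + C

Answer: √(5x² + 4)/5 + C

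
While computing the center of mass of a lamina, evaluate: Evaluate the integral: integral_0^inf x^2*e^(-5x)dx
This is a Gamma integral. Substitute u = 5x (du = 5 dx):
integral_0^inf x^2*e^(-5x) dx = (1/5^3) integral_0^inf u^2*e^(-u) du
= Gamma(3)/5^3 = 2!/5^3 = 2/125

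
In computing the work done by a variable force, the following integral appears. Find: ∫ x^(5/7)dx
Power rule: ∫ x^(5/7) dx=x^(12/7)/(12/7)+C

Answer: (7/12)·x^(12/7)+C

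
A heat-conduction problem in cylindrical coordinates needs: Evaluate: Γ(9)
Γ(n)=(n-1)! for positive integers
Γ(9)=8!=40320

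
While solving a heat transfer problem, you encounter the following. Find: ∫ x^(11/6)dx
Power rule: ∫ x^(11/6) dx=x^(17/6)/(17/6)+C

Answer: (6/17)·x^(17/6)+C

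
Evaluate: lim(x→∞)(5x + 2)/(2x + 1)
Divide numerator and denominator by x:
lim (5 + 2/x)/(2 + 1/x) = 5/2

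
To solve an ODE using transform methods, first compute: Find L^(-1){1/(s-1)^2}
L^(-1){1/(s-a)^n}=t^(n-1)·e^(at)/(n-1)!
Here a=1, n=2: t^1·e^(t)/1

Answer: t·e^(t)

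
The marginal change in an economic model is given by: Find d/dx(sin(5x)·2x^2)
Product rule: (fg)'=f'g+fg'
f=sin(5x), f'=5·cos(5x)
g=2x^2, g'=4x

Answer: 10·cos(5x)·x^2+4·sin(5x)·x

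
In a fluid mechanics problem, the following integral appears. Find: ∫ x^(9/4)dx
Power rule: ∫ x^(9/4) dx = x^(13/4)/(13/4) + C

Answer: (4/13)·x^(13/4) + C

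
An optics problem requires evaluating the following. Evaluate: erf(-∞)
erf(-∞)=-1 (the error function is odd, so erf(-∞)=-erf(∞)=-1)

Answer: -1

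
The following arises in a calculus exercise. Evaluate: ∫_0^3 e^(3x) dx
Antiderivative: (1/3)e^(3x)
Evaluate: (1/3)(e^9-1)

Answer: (e^9-1)/3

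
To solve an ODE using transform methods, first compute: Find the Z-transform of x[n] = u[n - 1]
Using the time-shift property: Z{u[n-1]}=z^(-1)*z/(z-1)
=z^(0)/(z-1)

Answer: 1/(z-1)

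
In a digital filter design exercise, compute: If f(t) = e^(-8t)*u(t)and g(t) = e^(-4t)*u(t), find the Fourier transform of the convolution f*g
By the convolution theorem: F{f * g} = F(omega) * G(omega)
F(omega) = 1/(8 + j * omega), G(omega) = 1/(4 + j * omega)
F{f * g} = 1/((8 + j * omega)(4 + j * omega))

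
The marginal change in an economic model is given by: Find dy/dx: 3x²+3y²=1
Differentiate: 6x+6y·(dy/dx)=0
dy/dx=-6x/(6y)=-1·(x/y)

Answer: dy/dx=-1·(x/y)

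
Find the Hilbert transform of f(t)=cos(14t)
The Hilbert transform shifts each frequency component by -pi/2.
H{cos(wt)}=sin(wt)
With w=14: H{cos(14t)}=sin(14t)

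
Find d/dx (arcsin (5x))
d/dx[arcsin(u)] = u'/√(1-u²), u = 5x, u' = 5

Answer: 5/√(1-25x²)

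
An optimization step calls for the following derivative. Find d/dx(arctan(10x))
d/dx[arctan(u)]=u'/(1+u²), u=10x, u'=10

Answer: 10/(1+100x²)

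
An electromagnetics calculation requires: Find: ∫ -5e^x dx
Since d/dx[e^x] = +e^x, we get -5e^x+C

Answer: -5e^x+C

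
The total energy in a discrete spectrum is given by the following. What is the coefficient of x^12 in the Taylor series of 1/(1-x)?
1/(1-x)=Σ x^n for |x|<1
All coefficients are 1

Answer: 1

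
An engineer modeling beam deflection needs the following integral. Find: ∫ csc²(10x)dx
Since d/dx[-cot(10x)]=10csc²(10x), integral=-cot(10x)/10 + C

Answer: (-1/10)cot(10x) + C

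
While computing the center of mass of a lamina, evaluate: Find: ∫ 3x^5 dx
Using power rule: ∫ 3x^5 dx=3/6 x^6+C=(1/2)x^6+C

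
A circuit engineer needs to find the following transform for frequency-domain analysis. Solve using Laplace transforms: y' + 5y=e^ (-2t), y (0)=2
Take L: sY - 2+5Y = 1/(s+2)
Y(s+5) = 1/(s+2)+2
Y = 1/((s+2)(s+5))+2/(s+5)
Partial fractions: 1/((s+2)(s+5)) = (1/3)/(s+2) - (1/3)/(s+5)
So Y = (1/3)/(s+2)+(5/3)/(s+5)
Inverse Laplace transform (L^(-1){1/(s+2)} = e^(-2t), L^(-1){1/(s+5)} = e^(-5t)):

Answer: y(t) = (1/3)·e^(-2t)+(5/3)·e^(-5t)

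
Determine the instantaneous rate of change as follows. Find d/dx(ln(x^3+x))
Chain rule: d/dx[ln(u)]=u'/u where u=x^3+x
u'=3x^2+1

Answer: (3x^2+1)/(x^3+x)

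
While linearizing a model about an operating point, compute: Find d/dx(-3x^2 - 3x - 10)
Power rule: d/dx(ax^n)=n·a·x^(n-1)
Term by term: -6·x - 3

Answer: -6x - 3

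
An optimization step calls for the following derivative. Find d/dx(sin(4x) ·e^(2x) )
Product rule: (fg)' = f'g+fg'
f = sin(4x), f' = 4·cos(4x)
g = e^(2x), g' = 2·e^(2x)

Answer: 4·cos(4x)·e^(2x)+2·sin(4x)·e^(2x)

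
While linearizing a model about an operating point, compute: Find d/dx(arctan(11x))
d/dx[arctan(u)]=u'/(1+u²), u=11x, u'=11

Answer: 11/(1+121x²)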